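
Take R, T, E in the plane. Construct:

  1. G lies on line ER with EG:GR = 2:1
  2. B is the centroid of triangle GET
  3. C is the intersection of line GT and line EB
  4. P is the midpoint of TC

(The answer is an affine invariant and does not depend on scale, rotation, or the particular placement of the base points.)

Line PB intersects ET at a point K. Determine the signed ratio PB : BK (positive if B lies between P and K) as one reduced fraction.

PB:BK = -1/4

Set R = (0, 0), T = (1, 0), E = (0, 1); any affine frame gives the same invariant.
1. G lies on line ER with EG:GR = 2:1 ⇒ G = (0, 1/3)
2. B is the centroid of triangle GET ⇒ B = (1/3, 4/9)
3. C is the intersection of line GT and line EB ⇒ C = (1/2, 1/6)
4. P is the midpoint of TC ⇒ P = (3/4, 1/12)
line PB meets ET at K = (2, -1)
B = P + t·(K−P) with t = -1/3, so PB:BK = -1/3:4/3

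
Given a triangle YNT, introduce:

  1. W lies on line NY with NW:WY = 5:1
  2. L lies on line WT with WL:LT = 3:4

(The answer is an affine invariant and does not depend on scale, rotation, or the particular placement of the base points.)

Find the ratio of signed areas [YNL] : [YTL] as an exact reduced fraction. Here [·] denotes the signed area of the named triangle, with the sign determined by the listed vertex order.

[YNL]:[YTL] = -9/2

Set Y = (0, 0), N = (1, 0), T = (0, 1); any affine frame gives the same invariant.
1. W lies on line NY with NW:WY = 5:1 ⇒ W = (1/6, 0)
2. L lies on line WT with WL:LT = 3:4 ⇒ L = (2/21, 3/7)
2·[YNL] = 3/7, 2·[YTL] = -2/21
[YNL]:[YTL] = 3/7:-2/21 = -9/2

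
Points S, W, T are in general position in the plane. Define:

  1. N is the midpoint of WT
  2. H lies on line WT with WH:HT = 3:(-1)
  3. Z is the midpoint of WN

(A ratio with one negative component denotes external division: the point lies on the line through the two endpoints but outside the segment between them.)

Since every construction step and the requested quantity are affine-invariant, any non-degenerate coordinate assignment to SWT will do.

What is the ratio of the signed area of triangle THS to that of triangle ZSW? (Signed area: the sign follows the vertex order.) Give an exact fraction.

Work in coordinates with S = (0, 0), W = (1, 0), T = (0, 1).
1. N is the midpoint of WT ⇒ N = (1/2, 1/2)
2. H lies on line WT with WH:HT = 3:(-1) ⇒ H = (-1/2, 3/2)
3. Z is the midpoint of WN ⇒ Z = (3/4, 1/4)
2·[THS] = 1/2, 2·[ZSW] = 1/4
[THS]:[ZSW] = 1/2:1/4 = 2

[THS]:[ZSW] = 2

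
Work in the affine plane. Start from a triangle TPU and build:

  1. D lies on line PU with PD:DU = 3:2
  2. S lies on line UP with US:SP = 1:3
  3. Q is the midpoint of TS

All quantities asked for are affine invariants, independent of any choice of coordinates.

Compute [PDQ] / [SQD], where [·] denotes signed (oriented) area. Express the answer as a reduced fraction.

[PDQ]:[SQD] = 4

Choose coordinates T = (0, 0), P = (1, 0), U = (0, 1).
1. D lies on line PU with PD:DU = 3:2 ⇒ D = (2/5, 3/5)
2. S lies on line UP with US:SP = 1:3 ⇒ S = (1/4, 3/4)
3. Q is the midpoint of TS ⇒ Q = (1/8, 3/8)
2·[PDQ] = 3/10, 2·[SQD] = 3/40
[PDQ]:[SQD] = 3/10:3/40 = 4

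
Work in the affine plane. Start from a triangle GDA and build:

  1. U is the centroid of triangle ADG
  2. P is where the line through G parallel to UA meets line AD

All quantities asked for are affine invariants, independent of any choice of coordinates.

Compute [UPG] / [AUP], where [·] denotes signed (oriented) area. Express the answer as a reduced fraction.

[UPG]:[AUP] = -3

Work in coordinates with G = (0, 0), D = (1, 0), A = (0, 1).
1. U is the centroid of triangle ADG ⇒ U = (1/3, 1/3)
2. P is where the line through G parallel to UA meets line AD ⇒ P = (-1, 2)
2·[UPG] = 1, 2·[AUP] = -1/3
[UPG]:[AUP] = 1:-1/3 = -3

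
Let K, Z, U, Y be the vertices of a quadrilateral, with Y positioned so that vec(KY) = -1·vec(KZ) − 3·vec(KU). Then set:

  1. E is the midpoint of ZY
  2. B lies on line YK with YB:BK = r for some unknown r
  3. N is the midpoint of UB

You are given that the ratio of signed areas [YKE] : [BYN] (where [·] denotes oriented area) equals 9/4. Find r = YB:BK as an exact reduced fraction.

r = -4

Choose coordinates K = (0, 0), Z = (1, 0), U = (0, 1), Y = (-1, -3).
1. E is the midpoint of ZY ⇒ E = (0, -3/2)
2. With YB:BK = r, write λ = r/(r+1) so B = Y + λ·(K−Y); B is affine-linear in λ
3. N is the midpoint of UB ⇒ N is an affine combination of earlier points and hence also affine-linear in λ
Every point depending on B is an affine combination of B and λ-independent points, so each such coordinate is linear in λ; the λ² term in each signed area is a multiple of (K−Y)×(K−Y) = 0, so 2·[YKE] and 2·[BYN] are each linear in λ. Evaluating at λ=0 and λ=1:
  2·[YKE] = -3/2,   2·[BYN] = -1/2·λ
So [YKE]:[BYN] = (-3/2) / (-1/2·λ). Setting this equal to 9/4:
  -3/2 = 9/4·(-1/2·λ)  ⇒  λ = 4/3
Then r = λ/(1−λ) = (4/3)/(-1/3) = -4. Check: with r = -4, B = (1/3, 1) and [YKE]:[BYN] = 9/4 as required.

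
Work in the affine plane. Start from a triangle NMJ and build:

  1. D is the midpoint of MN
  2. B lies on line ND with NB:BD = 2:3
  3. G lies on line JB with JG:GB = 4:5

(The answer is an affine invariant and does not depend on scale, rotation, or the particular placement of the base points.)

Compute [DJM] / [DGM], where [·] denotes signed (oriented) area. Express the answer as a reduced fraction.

Work in coordinates with N = (0, 0), M = (1, 0), J = (0, 1).
1. D is the midpoint of MN ⇒ D = (1/2, 0)
2. B lies on line ND with NB:BD = 2:3 ⇒ B = (1/5, 0)
3. G lies on line JB with JG:GB = 4:5 ⇒ G = (4/45, 5/9)
2·[DJM] = -1/2, 2·[DGM] = -5/18
[DJM]:[DGM] = -1/2:-5/18 = 9/5

[DJM]:[DGM] = 9/5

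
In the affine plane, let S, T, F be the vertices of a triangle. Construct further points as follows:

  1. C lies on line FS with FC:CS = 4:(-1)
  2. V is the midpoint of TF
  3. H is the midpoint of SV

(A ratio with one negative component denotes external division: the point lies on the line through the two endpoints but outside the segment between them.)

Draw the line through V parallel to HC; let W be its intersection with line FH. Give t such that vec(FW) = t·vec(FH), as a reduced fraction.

t = 5/4

Assign S = (0, 0), T = (1, 0), F = (0, 1) — the answer is frame-independent, so this choice is without loss of generality.
1. C lies on line FS with FC:CS = 4:(-1) ⇒ C = (0, -1/3)
2. V is the midpoint of TF ⇒ V = (1/2, 1/2)
3. H is the midpoint of SV ⇒ H = (1/4, 1/4)
through V parallel to HC: direction (-1/4, -7/12); meets FH at W = (5/16, 1/16)
W = F + t·(H−F) with t = 5/4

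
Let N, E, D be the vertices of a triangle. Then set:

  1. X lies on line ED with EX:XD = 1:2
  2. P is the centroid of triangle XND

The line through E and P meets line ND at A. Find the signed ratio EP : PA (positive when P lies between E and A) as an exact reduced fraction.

EP:PA = 7/2

Assign N = (0, 0), E = (1, 0), D = (0, 1) — the answer is frame-independent, so this choice is without loss of generality.
1. X lies on line ED with EX:XD = 1:2 ⇒ X = (2/3, 1/3)
2. P is the centroid of triangle XND ⇒ P = (2/9, 4/9)
line EP meets ND at A = (0, 4/7)
P = E + t·(A−E) with t = 7/9, so EP:PA = 7/9:2/9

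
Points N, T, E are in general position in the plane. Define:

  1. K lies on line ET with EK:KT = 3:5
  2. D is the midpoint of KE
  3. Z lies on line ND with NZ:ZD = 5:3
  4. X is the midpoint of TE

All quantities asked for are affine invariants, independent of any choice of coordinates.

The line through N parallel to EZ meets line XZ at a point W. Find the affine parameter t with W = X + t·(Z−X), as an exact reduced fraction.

Choose coordinates N = (0, 0), T = (1, 0), E = (0, 1).
1. K lies on line ET with EK:KT = 3:5 ⇒ K = (3/8, 5/8)
2. D is the midpoint of KE ⇒ D = (3/16, 13/16)
3. Z lies on line ND with NZ:ZD = 5:3 ⇒ Z = (15/128, 65/128)
4. X is the midpoint of TE ⇒ X = (1/2, 1/2)
through N parallel to EZ: direction (15/128, -63/128); meets XZ at W = (-125/1024, 525/1024)
W = X + t·(Z−X) with t = 13/8

t = 13/8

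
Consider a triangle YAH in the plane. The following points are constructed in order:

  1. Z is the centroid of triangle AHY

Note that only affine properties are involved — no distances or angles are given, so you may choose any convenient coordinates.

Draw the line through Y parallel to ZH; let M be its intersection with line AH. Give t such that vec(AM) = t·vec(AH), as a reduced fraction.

Set Y = (0, 0), A = (1, 0), H = (0, 1); any affine frame gives the same invariant.
1. Z is the centroid of triangle AHY ⇒ Z = (1/3, 1/3)
through Y parallel to ZH: direction (-1/3, 2/3); meets AH at M = (-1, 2)
M = A + t·(H−A) with t = 2

t = 2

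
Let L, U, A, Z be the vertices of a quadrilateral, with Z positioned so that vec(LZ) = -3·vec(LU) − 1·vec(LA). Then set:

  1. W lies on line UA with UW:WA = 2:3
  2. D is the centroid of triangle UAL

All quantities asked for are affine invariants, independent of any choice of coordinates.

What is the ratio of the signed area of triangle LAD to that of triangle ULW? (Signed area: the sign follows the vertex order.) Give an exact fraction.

Work in coordinates with L = (0, 0), U = (1, 0), A = (0, 1), Z = (-3, -1).
1. W lies on line UA with UW:WA = 2:3 ⇒ W = (3/5, 2/5)
2. D is the centroid of triangle UAL ⇒ D = (1/3, 1/3)
2·[LAD] = -1/3, 2·[ULW] = -2/5
[LAD]:[ULW] = -1/3:-2/5 = 5/6

[LAD]:[ULW] = 5/6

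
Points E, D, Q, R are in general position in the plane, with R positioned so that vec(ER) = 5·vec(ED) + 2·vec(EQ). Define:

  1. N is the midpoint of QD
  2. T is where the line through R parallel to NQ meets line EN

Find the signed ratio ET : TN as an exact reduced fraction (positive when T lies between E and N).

Assign E = (0, 0), D = (1, 0), Q = (0, 1), R = (5, 2) — the answer is frame-independent, so this choice is without loss of generality.
1. N is the midpoint of QD ⇒ N = (1/2, 1/2)
2. T is where the line through R parallel to NQ meets line EN ⇒ T = (7/2, 7/2)
T = E + t·(N−E) with t = 7, so ET:TN = t:(1−t) = 7:-6

ET:TN = -7/6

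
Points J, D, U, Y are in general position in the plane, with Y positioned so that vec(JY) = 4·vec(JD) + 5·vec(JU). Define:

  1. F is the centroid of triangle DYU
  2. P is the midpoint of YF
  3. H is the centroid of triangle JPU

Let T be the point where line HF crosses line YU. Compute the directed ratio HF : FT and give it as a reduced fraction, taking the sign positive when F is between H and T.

Choose coordinates J = (0, 0), D = (1, 0), U = (0, 1), Y = (4, 5).
1. F is the centroid of triangle DYU ⇒ F = (5/3, 2)
2. P is the midpoint of YF ⇒ P = (17/6, 7/2)
3. H is the centroid of triangle JPU ⇒ H = (17/18, 3/2)
line HF meets YU at T = (-1/2, 1/2)
F = H + t·(T−H) with t = -1/2, so HF:FT = -1/2:3/2

HF:FT = -1/3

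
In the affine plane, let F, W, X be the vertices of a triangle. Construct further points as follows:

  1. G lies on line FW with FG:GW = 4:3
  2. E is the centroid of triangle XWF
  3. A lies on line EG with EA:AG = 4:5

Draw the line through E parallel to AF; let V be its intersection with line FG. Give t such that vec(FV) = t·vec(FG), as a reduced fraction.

t = -4/5

Set F = (0, 0), W = (1, 0), X = (0, 1); any affine frame gives the same invariant.
1. G lies on line FW with FG:GW = 4:3 ⇒ G = (4/7, 0)
2. E is the centroid of triangle XWF ⇒ E = (1/3, 1/3)
3. A lies on line EG with EA:AG = 4:5 ⇒ A = (83/189, 5/27)
through E parallel to AF: direction (-83/189, -5/27); meets FG at V = (-16/35, 0)
V = F + t·(G−F) with t = -4/5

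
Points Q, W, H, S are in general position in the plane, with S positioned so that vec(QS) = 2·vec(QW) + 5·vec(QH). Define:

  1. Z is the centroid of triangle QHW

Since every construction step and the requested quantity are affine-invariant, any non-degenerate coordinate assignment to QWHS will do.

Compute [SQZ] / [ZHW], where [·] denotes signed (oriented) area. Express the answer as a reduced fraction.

[SQZ]:[ZHW] = -3

Assign Q = (0, 0), W = (1, 0), H = (0, 1), S = (2, 5) — the answer is frame-independent, so this choice is without loss of generality.
1. Z is the centroid of triangle QHW ⇒ Z = (1/3, 1/3)
2·[SQZ] = 1, 2·[ZHW] = -1/3
[SQZ]:[ZHW] = 1:-1/3 = -3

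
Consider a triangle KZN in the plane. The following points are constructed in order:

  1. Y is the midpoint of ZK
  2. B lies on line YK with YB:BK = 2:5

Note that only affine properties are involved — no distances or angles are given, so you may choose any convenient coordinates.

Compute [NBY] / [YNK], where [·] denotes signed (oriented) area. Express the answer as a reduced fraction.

[NBY]:[YNK] = 2/7

Set K = (0, 0), Z = (1, 0), N = (0, 1); any affine frame gives the same invariant.
1. Y is the midpoint of ZK ⇒ Y = (1/2, 0)
2. B lies on line YK with YB:BK = 2:5 ⇒ B = (5/14, 0)
2·[NBY] = 1/7, 2·[YNK] = 1/2
[NBY]:[YNK] = 1/7:1/2 = 2/7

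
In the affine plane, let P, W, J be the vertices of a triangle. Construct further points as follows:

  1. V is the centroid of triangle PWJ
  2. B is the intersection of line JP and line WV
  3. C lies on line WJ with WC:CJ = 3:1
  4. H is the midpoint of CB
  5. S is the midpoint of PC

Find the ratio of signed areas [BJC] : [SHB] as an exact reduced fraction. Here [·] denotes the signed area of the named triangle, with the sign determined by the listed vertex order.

Set P = (0, 0), W = (1, 0), J = (0, 1); any affine frame gives the same invariant.
1. V is the centroid of triangle PWJ ⇒ V = (1/3, 1/3)
2. B is the intersection of line JP and line WV ⇒ B = (0, 1/2)
3. C lies on line WJ with WC:CJ = 3:1 ⇒ C = (1/4, 3/4)
4. H is the midpoint of CB ⇒ H = (1/8, 5/8)
5. S is the midpoint of PC ⇒ S = (1/8, 3/8)
2·[BJC] = -1/8, 2·[SHB] = 1/32
[BJC]:[SHB] = -1/8:1/32 = -4

[BJC]:[SHB] = -4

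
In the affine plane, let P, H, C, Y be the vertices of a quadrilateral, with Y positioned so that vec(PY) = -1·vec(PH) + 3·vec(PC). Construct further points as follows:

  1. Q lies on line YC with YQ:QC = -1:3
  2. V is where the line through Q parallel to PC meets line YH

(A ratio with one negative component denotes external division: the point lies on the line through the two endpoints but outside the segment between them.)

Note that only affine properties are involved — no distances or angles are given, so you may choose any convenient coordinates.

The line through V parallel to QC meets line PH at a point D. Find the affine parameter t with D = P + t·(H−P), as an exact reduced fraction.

t = 3/8

Choose coordinates P = (0, 0), H = (1, 0), C = (0, 1), Y = (-1, 3).
1. Q lies on line YC with YQ:QC = -1:3 ⇒ Q = (-3/2, 4)
2. V is where the line through Q parallel to PC meets line YH ⇒ V = (-3/2, 15/4)
through V parallel to QC: direction (3/2, -3); meets PH at D = (3/8, 0)
D = P + t·(H−P) with t = 3/8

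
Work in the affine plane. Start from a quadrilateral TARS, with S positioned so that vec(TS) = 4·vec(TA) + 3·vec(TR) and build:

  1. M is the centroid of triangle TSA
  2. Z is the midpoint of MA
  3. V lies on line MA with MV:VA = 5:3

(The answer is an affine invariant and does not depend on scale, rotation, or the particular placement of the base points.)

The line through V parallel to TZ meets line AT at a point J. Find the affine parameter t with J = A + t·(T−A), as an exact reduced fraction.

t = 3/4

Assign T = (0, 0), A = (1, 0), R = (0, 1), S = (4, 3) — the answer is frame-independent, so this choice is without loss of generality.
1. M is the centroid of triangle TSA ⇒ M = (5/3, 1)
2. Z is the midpoint of MA ⇒ Z = (4/3, 1/2)
3. V lies on line MA with MV:VA = 5:3 ⇒ V = (5/4, 3/8)
through V parallel to TZ: direction (4/3, 1/2); meets AT at J = (1/4, 0)
J = A + t·(T−A) with t = 3/4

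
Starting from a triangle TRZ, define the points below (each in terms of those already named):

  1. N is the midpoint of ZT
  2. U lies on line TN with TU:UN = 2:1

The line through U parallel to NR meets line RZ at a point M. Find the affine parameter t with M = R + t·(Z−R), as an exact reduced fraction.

Work in coordinates with T = (0, 0), R = (1, 0), Z = (0, 1).
1. N is the midpoint of ZT ⇒ N = (0, 1/2)
2. U lies on line TN with TU:UN = 2:1 ⇒ U = (0, 1/3)
through U parallel to NR: direction (1, -1/2); meets RZ at M = (4/3, -1/3)
M = R + t·(Z−R) with t = -1/3

t = -1/3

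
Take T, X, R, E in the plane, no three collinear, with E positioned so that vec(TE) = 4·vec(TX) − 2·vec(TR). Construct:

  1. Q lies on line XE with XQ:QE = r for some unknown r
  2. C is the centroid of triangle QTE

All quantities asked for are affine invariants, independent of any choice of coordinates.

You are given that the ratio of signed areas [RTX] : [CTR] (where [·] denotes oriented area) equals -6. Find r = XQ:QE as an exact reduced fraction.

r = -3/5

Work in coordinates with T = (0, 0), X = (1, 0), R = (0, 1), E = (4, -2).
1. With XQ:QE = r, write λ = r/(r+1) so Q = X + λ·(E−X); Q is affine-linear in λ
2. C is the centroid of triangle QTE ⇒ C is an affine combination of earlier points and hence also affine-linear in λ
Every point depending on Q is an affine combination of Q and λ-independent points, so each such coordinate is linear in λ; the λ² term in each signed area is a multiple of (E−X)×(E−X) = 0, so 2·[RTX] and 2·[CTR] are each linear in λ. Evaluating at λ=0 and λ=1:
  2·[RTX] = 1,   2·[CTR] = −λ − 5/3
So [RTX]:[CTR] = (1) / (−λ − 5/3). Setting this equal to -6:
  1 = -6·(−λ − 5/3)  ⇒  λ = -3/2
Then r = λ/(1−λ) = (-3/2)/(5/2) = -3/5. Check: with r = -3/5, Q = (-7/2, 3) and [RTX]:[CTR] = -6 as required.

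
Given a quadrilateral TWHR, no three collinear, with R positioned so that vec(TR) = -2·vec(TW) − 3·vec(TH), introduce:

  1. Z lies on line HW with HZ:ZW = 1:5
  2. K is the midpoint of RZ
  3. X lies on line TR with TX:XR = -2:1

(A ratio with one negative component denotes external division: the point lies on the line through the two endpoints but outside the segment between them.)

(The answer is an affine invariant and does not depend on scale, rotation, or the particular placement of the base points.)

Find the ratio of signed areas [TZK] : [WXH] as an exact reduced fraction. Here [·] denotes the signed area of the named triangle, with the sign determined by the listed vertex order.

Choose coordinates T = (0, 0), W = (1, 0), H = (0, 1), R = (-2, -3).
1. Z lies on line HW with HZ:ZW = 1:5 ⇒ Z = (1/6, 5/6)
2. K is the midpoint of RZ ⇒ K = (-11/12, -13/12)
3. X lies on line TR with TX:XR = -2:1 ⇒ X = (-4, -6)
2·[TZK] = 7/12, 2·[WXH] = -11
[TZK]:[WXH] = 7/12:-11 = -7/132

[TZK]:[WXH] = -7/132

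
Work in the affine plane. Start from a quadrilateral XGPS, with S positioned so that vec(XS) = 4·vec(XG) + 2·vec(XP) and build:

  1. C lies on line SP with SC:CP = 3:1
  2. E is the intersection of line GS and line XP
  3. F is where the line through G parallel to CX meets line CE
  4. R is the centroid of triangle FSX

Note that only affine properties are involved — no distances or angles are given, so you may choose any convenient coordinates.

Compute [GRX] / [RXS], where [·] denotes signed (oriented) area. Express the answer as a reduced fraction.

Choose coordinates X = (0, 0), G = (1, 0), P = (0, 1), S = (4, 2).
1. C lies on line SP with SC:CP = 3:1 ⇒ C = (1, 5/4)
2. E is the intersection of line GS and line XP ⇒ E = (0, -2/3)
3. F is where the line through G parallel to CX meets line CE ⇒ F = (-7/8, -75/32)
4. R is the centroid of triangle FSX ⇒ R = (25/24, -11/96)
2·[GRX] = -11/96, 2·[RXS] = -61/24
[GRX]:[RXS] = -11/96:-61/24 = 11/244

[GRX]:[RXS] = 11/244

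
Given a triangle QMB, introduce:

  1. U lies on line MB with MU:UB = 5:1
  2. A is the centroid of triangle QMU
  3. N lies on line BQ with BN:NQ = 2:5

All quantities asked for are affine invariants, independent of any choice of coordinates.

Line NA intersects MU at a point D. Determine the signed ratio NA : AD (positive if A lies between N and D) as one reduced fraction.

Choose coordinates Q = (0, 0), M = (1, 0), B = (0, 1).
1. U lies on line MB with MU:UB = 5:1 ⇒ U = (1/6, 5/6)
2. A is the centroid of triangle QMU ⇒ A = (7/18, 5/18)
3. N lies on line BQ with BN:NQ = 2:5 ⇒ N = (0, 5/7)
line NA meets MU at D = (-7/3, 10/3)
A = N + t·(D−N) with t = -1/6, so NA:AD = -1/6:7/6

NA:AD = -1/7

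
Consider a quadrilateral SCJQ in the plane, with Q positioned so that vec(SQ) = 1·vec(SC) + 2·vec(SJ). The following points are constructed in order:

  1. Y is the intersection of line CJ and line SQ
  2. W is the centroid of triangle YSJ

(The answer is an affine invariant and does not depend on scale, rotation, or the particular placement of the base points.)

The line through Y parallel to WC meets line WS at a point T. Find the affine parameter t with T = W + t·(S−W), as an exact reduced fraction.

Choose coordinates S = (0, 0), C = (1, 0), J = (0, 1), Q = (1, 2).
1. Y is the intersection of line CJ and line SQ ⇒ Y = (1/3, 2/3)
2. W is the centroid of triangle YSJ ⇒ W = (1/9, 5/9)
through Y parallel to WC: direction (8/9, -5/9); meets WS at T = (7/45, 7/9)
T = W + t·(S−W) with t = -2/5

t = -2/5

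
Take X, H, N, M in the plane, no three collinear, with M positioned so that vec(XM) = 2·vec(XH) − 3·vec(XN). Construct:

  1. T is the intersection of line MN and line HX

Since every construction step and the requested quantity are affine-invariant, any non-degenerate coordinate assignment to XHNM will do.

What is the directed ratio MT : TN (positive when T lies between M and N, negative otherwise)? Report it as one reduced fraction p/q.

MT:TN = 3

Work in coordinates with X = (0, 0), H = (1, 0), N = (0, 1), M = (2, -3).
1. T is the intersection of line MN and line HX ⇒ T = (1/2, 0)
T = M + t·(N−M) with t = 3/4, so MT:TN = t:(1−t) = 3/4:1/4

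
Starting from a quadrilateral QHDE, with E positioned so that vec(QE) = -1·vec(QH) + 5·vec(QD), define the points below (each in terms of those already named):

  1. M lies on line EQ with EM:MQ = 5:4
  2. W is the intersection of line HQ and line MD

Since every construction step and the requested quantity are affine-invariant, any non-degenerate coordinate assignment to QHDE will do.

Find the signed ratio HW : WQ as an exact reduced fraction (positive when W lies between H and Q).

HW:WQ = 7/4

Choose coordinates Q = (0, 0), H = (1, 0), D = (0, 1), E = (-1, 5).
1. M lies on line EQ with EM:MQ = 5:4 ⇒ M = (-4/9, 20/9)
2. W is the intersection of line HQ and line MD ⇒ W = (4/11, 0)
W = H + t·(Q−H) with t = 7/11, so HW:WQ = t:(1−t) = 7/11:4/11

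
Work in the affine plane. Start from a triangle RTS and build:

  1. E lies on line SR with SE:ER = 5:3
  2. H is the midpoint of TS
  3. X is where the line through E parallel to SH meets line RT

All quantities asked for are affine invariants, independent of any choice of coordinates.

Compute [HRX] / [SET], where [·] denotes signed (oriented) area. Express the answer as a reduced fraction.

Work in coordinates with R = (0, 0), T = (1, 0), S = (0, 1).
1. E lies on line SR with SE:ER = 5:3 ⇒ E = (0, 3/8)
2. H is the midpoint of TS ⇒ H = (1/2, 1/2)
3. X is where the line through E parallel to SH meets line RT ⇒ X = (3/8, 0)
2·[HRX] = 3/16, 2·[SET] = 5/8
[HRX]:[SET] = 3/16:5/8 = 3/10

[HRX]:[SET] = 3/10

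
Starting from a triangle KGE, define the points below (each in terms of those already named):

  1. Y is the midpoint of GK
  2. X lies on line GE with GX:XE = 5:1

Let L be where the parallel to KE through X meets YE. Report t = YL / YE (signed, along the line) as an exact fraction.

Set K = (0, 0), G = (1, 0), E = (0, 1); any affine frame gives the same invariant.
1. Y is the midpoint of GK ⇒ Y = (1/2, 0)
2. X lies on line GE with GX:XE = 5:1 ⇒ X = (1/6, 5/6)
through X parallel to KE: direction (0, 1); meets YE at L = (1/6, 2/3)
L = Y + t·(E−Y) with t = 2/3

t = 2/3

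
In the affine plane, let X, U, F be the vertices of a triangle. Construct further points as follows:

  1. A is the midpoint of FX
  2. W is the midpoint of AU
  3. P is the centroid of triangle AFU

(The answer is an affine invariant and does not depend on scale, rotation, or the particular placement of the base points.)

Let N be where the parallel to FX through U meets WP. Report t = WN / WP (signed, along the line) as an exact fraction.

Choose coordinates X = (0, 0), U = (1, 0), F = (0, 1).
1. A is the midpoint of FX ⇒ A = (0, 1/2)
2. W is the midpoint of AU ⇒ W = (1/2, 1/4)
3. P is the centroid of triangle AFU ⇒ P = (1/3, 1/2)
through U parallel to FX: direction (0, -1); meets WP at N = (1, -1/2)
N = W + t·(P−W) with t = -3

t = -3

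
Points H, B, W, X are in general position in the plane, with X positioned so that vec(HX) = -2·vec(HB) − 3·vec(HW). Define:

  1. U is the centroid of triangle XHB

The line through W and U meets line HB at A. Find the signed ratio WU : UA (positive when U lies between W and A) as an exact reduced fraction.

WU:UA = -2

Set H = (0, 0), B = (1, 0), W = (0, 1), X = (-2, -3); any affine frame gives the same invariant.
1. U is the centroid of triangle XHB ⇒ U = (-1/3, -1)
line WU meets HB at A = (-1/6, 0)
U = W + t·(A−W) with t = 2, so WU:UA = 2:-1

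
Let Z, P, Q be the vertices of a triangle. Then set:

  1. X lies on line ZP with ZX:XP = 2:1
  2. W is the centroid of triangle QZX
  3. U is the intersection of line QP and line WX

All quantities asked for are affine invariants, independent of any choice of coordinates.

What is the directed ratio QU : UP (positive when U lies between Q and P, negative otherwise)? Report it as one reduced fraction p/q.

QU:UP = -2

Work in coordinates with Z = (0, 0), P = (1, 0), Q = (0, 1).
1. X lies on line ZP with ZX:XP = 2:1 ⇒ X = (2/3, 0)
2. W is the centroid of triangle QZX ⇒ W = (2/9, 1/3)
3. U is the intersection of line QP and line WX ⇒ U = (2, -1)
U = Q + t·(P−Q) with t = 2, so QU:UP = t:(1−t) = 2:-1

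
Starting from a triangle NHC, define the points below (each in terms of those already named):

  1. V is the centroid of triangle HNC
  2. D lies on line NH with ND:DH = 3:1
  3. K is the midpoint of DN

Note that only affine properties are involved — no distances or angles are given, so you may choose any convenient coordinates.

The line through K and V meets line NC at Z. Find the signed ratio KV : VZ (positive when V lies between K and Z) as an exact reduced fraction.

KV:VZ = 1/8

Work in coordinates with N = (0, 0), H = (1, 0), C = (0, 1).
1. V is the centroid of triangle HNC ⇒ V = (1/3, 1/3)
2. D lies on line NH with ND:DH = 3:1 ⇒ D = (3/4, 0)
3. K is the midpoint of DN ⇒ K = (3/8, 0)
line KV meets NC at Z = (0, 3)
V = K + t·(Z−K) with t = 1/9, so KV:VZ = 1/9:8/9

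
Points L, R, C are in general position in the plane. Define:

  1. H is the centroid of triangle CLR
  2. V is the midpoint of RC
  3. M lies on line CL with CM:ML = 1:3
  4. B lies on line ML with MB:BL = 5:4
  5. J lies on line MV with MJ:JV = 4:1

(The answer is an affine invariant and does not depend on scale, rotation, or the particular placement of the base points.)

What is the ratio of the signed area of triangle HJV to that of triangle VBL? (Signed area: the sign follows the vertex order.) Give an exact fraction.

[HJV]:[VBL] = -3/20

Set L = (0, 0), R = (1, 0), C = (0, 1); any affine frame gives the same invariant.
1. H is the centroid of triangle CLR ⇒ H = (1/3, 1/3)
2. V is the midpoint of RC ⇒ V = (1/2, 1/2)
3. M lies on line CL with CM:ML = 1:3 ⇒ M = (0, 3/4)
4. B lies on line ML with MB:BL = 5:4 ⇒ B = (0, 1/3)
5. J lies on line MV with MJ:JV = 4:1 ⇒ J = (2/5, 11/20)
2·[HJV] = -1/40, 2·[VBL] = 1/6
[HJV]:[VBL] = -1/40:1/6 = -3/20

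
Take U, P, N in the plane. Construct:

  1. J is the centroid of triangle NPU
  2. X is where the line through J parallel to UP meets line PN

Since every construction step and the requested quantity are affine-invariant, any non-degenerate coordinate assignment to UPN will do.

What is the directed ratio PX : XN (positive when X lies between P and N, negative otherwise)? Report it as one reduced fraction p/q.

PX:XN = 1/2

Work in coordinates with U = (0, 0), P = (1, 0), N = (0, 1).
1. J is the centroid of triangle NPU ⇒ J = (1/3, 1/3)
2. X is where the line through J parallel to UP meets line PN ⇒ X = (2/3, 1/3)
X = P + t·(N−P) with t = 1/3, so PX:XN = t:(1−t) = 1/3:2/3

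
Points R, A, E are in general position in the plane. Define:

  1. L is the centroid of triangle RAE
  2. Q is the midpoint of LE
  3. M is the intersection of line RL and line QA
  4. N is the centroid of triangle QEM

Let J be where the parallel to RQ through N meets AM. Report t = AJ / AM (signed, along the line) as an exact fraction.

Work in coordinates with R = (0, 0), A = (1, 0), E = (0, 1).
1. L is the centroid of triangle RAE ⇒ L = (1/3, 1/3)
2. Q is the midpoint of LE ⇒ Q = (1/6, 2/3)
3. M is the intersection of line RL and line QA ⇒ M = (4/9, 4/9)
4. N is the centroid of triangle QEM ⇒ N = (11/54, 19/27)
through N parallel to RQ: direction (1/6, 2/3); meets AM at J = (41/216, 35/54)
J = A + t·(M−A) with t = 35/24

t = 35/24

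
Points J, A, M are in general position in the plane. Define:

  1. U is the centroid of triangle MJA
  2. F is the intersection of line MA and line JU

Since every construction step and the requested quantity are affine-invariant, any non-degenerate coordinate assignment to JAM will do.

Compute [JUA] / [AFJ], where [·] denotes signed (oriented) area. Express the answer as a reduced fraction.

Set J = (0, 0), A = (1, 0), M = (0, 1); any affine frame gives the same invariant.
1. U is the centroid of triangle MJA ⇒ U = (1/3, 1/3)
2. F is the intersection of line MA and line JU ⇒ F = (1/2, 1/2)
2·[JUA] = -1/3, 2·[AFJ] = 1/2
[JUA]:[AFJ] = -1/3:1/2 = -2/3

[JUA]:[AFJ] = -2/3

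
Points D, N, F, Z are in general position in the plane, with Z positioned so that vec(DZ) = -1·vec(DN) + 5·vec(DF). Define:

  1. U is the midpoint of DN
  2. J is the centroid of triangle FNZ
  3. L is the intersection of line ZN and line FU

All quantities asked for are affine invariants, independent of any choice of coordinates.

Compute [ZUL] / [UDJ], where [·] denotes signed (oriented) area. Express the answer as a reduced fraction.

[ZUL]:[UDJ] = -5

Work in coordinates with D = (0, 0), N = (1, 0), F = (0, 1), Z = (-1, 5).
1. U is the midpoint of DN ⇒ U = (1/2, 0)
2. J is the centroid of triangle FNZ ⇒ J = (0, 2)
3. L is the intersection of line ZN and line FU ⇒ L = (3, -5)
2·[ZUL] = 5, 2·[UDJ] = -1
[ZUL]:[UDJ] = 5:-1 = -5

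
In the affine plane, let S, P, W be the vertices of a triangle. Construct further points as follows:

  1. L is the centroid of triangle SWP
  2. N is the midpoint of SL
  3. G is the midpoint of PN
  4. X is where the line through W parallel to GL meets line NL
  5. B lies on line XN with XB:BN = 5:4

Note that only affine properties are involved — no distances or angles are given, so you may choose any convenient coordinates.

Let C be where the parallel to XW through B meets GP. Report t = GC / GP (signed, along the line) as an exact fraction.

t = -1/9

Set S = (0, 0), P = (1, 0), W = (0, 1); any affine frame gives the same invariant.
1. L is the centroid of triangle SWP ⇒ L = (1/3, 1/3)
2. N is the midpoint of SL ⇒ N = (1/6, 1/6)
3. G is the midpoint of PN ⇒ G = (7/12, 1/12)
4. X is where the line through W parallel to GL meets line NL ⇒ X = (1/2, 1/2)
5. B lies on line XN with XB:BN = 5:4 ⇒ B = (17/54, 17/54)
through B parallel to XW: direction (-1/2, 1/2); meets GP at C = (29/54, 5/54)
C = G + t·(P−G) with t = -1/9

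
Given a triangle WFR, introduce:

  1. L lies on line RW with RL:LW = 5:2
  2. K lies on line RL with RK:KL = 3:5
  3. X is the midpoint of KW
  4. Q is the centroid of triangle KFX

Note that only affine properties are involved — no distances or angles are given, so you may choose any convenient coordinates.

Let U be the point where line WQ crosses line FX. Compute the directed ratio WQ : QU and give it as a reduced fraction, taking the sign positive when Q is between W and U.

Choose coordinates W = (0, 0), F = (1, 0), R = (0, 1).
1. L lies on line RW with RL:LW = 5:2 ⇒ L = (0, 2/7)
2. K lies on line RL with RK:KL = 3:5 ⇒ K = (0, 41/56)
3. X is the midpoint of KW ⇒ X = (0, 41/112)
4. Q is the centroid of triangle KFX ⇒ Q = (1/3, 41/112)
line WQ meets FX at U = (1/4, 123/448)
Q = W + t·(U−W) with t = 4/3, so WQ:QU = 4/3:-1/3

WQ:QU = -4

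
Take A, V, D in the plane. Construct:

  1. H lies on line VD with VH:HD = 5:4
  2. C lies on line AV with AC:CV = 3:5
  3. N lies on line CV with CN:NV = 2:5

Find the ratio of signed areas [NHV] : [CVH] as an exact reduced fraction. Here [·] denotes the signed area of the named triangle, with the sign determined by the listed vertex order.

[NHV]:[CVH] = -5/7

Work in coordinates with A = (0, 0), V = (1, 0), D = (0, 1).
1. H lies on line VD with VH:HD = 5:4 ⇒ H = (4/9, 5/9)
2. C lies on line AV with AC:CV = 3:5 ⇒ C = (3/8, 0)
3. N lies on line CV with CN:NV = 2:5 ⇒ N = (31/56, 0)
2·[NHV] = -125/504, 2·[CVH] = 25/72
[NHV]:[CVH] = -125/504:25/72 = -5/7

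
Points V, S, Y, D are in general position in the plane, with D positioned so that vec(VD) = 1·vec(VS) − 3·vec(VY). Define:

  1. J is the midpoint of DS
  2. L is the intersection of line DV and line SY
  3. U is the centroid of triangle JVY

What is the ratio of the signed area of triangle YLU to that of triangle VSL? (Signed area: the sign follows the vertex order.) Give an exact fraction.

[YLU]:[VSL] = 5/18

Assign V = (0, 0), S = (1, 0), Y = (0, 1), D = (1, -3) — the answer is frame-independent, so this choice is without loss of generality.
1. J is the midpoint of DS ⇒ J = (1, -3/2)
2. L is the intersection of line DV and line SY ⇒ L = (-1/2, 3/2)
3. U is the centroid of triangle JVY ⇒ U = (1/3, -1/6)
2·[YLU] = 5/12, 2·[VSL] = 3/2
[YLU]:[VSL] = 5/12:3/2 = 5/18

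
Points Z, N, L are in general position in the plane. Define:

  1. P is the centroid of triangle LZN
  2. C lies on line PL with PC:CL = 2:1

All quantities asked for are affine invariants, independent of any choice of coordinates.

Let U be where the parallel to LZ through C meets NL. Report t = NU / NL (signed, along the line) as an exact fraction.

t = 8/9

Set Z = (0, 0), N = (1, 0), L = (0, 1); any affine frame gives the same invariant.
1. P is the centroid of triangle LZN ⇒ P = (1/3, 1/3)
2. C lies on line PL with PC:CL = 2:1 ⇒ C = (1/9, 7/9)
through C parallel to LZ: direction (0, -1); meets NL at U = (1/9, 8/9)
U = N + t·(L−N) with t = 8/9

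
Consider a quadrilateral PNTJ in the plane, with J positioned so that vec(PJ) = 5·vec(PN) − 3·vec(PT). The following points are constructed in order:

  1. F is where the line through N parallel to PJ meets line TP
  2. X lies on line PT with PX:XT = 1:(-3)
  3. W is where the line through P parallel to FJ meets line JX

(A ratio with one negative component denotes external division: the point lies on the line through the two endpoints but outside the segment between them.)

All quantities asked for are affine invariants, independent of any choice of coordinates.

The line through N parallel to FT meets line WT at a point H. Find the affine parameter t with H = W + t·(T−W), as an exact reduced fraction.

Work in coordinates with P = (0, 0), N = (1, 0), T = (0, 1), J = (5, -3).
1. F is where the line through N parallel to PJ meets line TP ⇒ F = (0, 3/5)
2. X lies on line PT with PX:XT = 1:(-3) ⇒ X = (0, -1/2)
3. W is where the line through P parallel to FJ meets line JX ⇒ W = (25/11, -18/11)
through N parallel to FT: direction (0, 2/5); meets WT at H = (1, -4/25)
H = W + t·(T−W) with t = 14/25

t = 14/25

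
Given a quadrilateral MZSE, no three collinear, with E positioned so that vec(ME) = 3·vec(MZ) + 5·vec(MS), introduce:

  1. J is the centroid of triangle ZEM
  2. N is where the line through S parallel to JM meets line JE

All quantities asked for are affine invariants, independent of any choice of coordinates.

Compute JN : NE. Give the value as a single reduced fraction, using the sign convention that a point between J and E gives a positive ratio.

Set M = (0, 0), Z = (1, 0), S = (0, 1), E = (3, 5); any affine frame gives the same invariant.
1. J is the centroid of triangle ZEM ⇒ J = (4/3, 5/3)
2. N is where the line through S parallel to JM meets line JE ⇒ N = (8/3, 13/3)
N = J + t·(E−J) with t = 4/5, so JN:NE = t:(1−t) = 4/5:1/5

JN:NE = 4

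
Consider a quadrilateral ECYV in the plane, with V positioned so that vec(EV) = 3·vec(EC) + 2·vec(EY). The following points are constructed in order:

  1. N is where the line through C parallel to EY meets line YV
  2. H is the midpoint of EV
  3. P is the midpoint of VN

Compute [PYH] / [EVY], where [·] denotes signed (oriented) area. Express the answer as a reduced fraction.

[PYH]:[EVY] = 1/3

Assign E = (0, 0), C = (1, 0), Y = (0, 1), V = (3, 2) — the answer is frame-independent, so this choice is without loss of generality.
1. N is where the line through C parallel to EY meets line YV ⇒ N = (1, 4/3)
2. H is the midpoint of EV ⇒ H = (3/2, 1)
3. P is the midpoint of VN ⇒ P = (2, 5/3)
2·[PYH] = 1, 2·[EVY] = 3
[PYH]:[EVY] = 1:3 = 1/3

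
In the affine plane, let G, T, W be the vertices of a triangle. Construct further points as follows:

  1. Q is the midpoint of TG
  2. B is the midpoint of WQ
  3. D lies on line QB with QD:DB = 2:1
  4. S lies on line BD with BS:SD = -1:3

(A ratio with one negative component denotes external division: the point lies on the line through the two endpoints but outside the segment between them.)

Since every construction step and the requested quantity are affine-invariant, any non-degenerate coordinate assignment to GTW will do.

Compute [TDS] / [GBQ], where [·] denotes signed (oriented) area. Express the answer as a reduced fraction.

Choose coordinates G = (0, 0), T = (1, 0), W = (0, 1).
1. Q is the midpoint of TG ⇒ Q = (1/2, 0)
2. B is the midpoint of WQ ⇒ B = (1/4, 1/2)
3. D lies on line QB with QD:DB = 2:1 ⇒ D = (1/3, 1/3)
4. S lies on line BD with BS:SD = -1:3 ⇒ S = (5/24, 7/12)
2·[TDS] = -1/8, 2·[GBQ] = -1/4
[TDS]:[GBQ] = -1/8:-1/4 = 1/2

[TDS]:[GBQ] = 1/2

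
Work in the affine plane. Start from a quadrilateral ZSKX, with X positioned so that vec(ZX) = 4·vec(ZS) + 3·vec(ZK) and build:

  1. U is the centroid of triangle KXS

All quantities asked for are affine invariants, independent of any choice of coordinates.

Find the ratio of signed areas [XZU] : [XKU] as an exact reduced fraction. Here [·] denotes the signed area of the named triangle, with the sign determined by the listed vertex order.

Set Z = (0, 0), S = (1, 0), K = (0, 1), X = (4, 3); any affine frame gives the same invariant.
1. U is the centroid of triangle KXS ⇒ U = (5/3, 4/3)
2·[XZU] = -1/3, 2·[XKU] = 2
[XZU]:[XKU] = -1/3:2 = -1/6

[XZU]:[XKU] = -1/6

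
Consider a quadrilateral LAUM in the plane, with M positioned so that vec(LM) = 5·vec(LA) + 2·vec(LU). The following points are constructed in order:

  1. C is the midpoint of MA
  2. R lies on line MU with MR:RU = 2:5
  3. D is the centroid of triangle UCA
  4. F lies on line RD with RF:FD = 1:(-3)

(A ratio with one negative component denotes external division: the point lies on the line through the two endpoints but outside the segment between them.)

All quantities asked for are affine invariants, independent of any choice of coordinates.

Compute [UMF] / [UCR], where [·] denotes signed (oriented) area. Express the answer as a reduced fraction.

Work in coordinates with L = (0, 0), A = (1, 0), U = (0, 1), M = (5, 2).
1. C is the midpoint of MA ⇒ C = (3, 1)
2. R lies on line MU with MR:RU = 2:5 ⇒ R = (25/7, 12/7)
3. D is the centroid of triangle UCA ⇒ D = (4/3, 2/3)
4. F lies on line RD with RF:FD = 1:(-3) ⇒ F = (197/42, 47/21)
2·[UMF] = 3/2, 2·[UCR] = 15/7
[UMF]:[UCR] = 3/2:15/7 = 7/10

[UMF]:[UCR] = 7/10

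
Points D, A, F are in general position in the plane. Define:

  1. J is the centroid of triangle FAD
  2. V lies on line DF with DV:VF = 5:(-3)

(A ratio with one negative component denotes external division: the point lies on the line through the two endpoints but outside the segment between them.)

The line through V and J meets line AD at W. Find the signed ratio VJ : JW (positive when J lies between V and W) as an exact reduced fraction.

VJ:JW = 13/2

Set D = (0, 0), A = (1, 0), F = (0, 1); any affine frame gives the same invariant.
1. J is the centroid of triangle FAD ⇒ J = (1/3, 1/3)
2. V lies on line DF with DV:VF = 5:(-3) ⇒ V = (0, 5/2)
line VJ meets AD at W = (5/13, 0)
J = V + t·(W−V) with t = 13/15, so VJ:JW = 13/15:2/15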